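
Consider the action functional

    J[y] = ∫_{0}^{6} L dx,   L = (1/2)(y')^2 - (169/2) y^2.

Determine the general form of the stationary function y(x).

The Lagrangian is L = (1/2)(y')^2 - (169/2) y^2.
∂L/∂y = -169y.
∂L/∂y' = y'.
The Euler-Lagrange equation d/dx(∂L/∂y') − ∂L/∂y = 0 becomes:
    y'' + 169 y = 0
General solution: y(x) = A sin(13x) + B cos(13x), where A and B are arbitrary constants fixed by the endpoint conditions.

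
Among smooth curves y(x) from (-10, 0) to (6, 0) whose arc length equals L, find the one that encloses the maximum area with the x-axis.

Set up the augmented Lagrangian using a multiplier λ for the length constraint:
    F(y, y') = y − λ sqrt(1 + y'^2).
F has no explicit x dependence, so the Beltrami identity yields a first integral
    F − y' ∂F/∂y' = C.
Compute ∂F/∂y' = −λ y' / sqrt(1 + y'^2). Then
    y − λ sqrt(1 + y'^2) + λ y'^2 / sqrt(1 + y'^2) = C
    ⇒  y − λ / sqrt(1 + y'^2) = C.
Solving for y' and integrating gives
    (x − a)^2 + (y − b)^2 = λ^2,
a circular arc of radius λ. The constants a, b are determined by the endpoint conditions y(-10) = y(6) = 0, and λ is fixed implicitly by the length constraint
    ∫_{-10}^{6} sqrt(1 + y'^2) dx = L.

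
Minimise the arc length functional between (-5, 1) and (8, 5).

Arc-length functional: J[y] = ∫ sqrt(1 + (y')^2) dx.
Lagrangian L = sqrt(1 + (y')^2) has no explicit y dependence, so ∂L/∂y = 0 and the Euler-Lagrange equation gives
    d/dx( y' / sqrt(1 + (y')^2) ) = 0  ⇒  y' / sqrt(1 + (y')^2) = const.
Hence y' is constant, so y(x) is affine.
Fitting the endpoints (-5, 1) and (8, 5):
    slope m = (5 − 1) / (8 − (-5)) = 4/13,
    intercept c = 1 − m·(-5) = 33/13.
Extremal: y(x) = (4/13) x + 33/13.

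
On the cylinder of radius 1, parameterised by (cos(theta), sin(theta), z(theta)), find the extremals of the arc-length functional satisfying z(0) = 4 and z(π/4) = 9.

Parameterise the cylinder of radius R = 1 as
    r(θ) = (cos θ, sin θ, z(θ)).
The arc-length element is
    ds = sqrt(1 + (dz/dθ)^2) dθ,
so the Lagrangian is L = sqrt(1 + z'^2).
L depends on z' only, not on z or θ, so ∂L/∂z = 0 and
    ∂L/∂z' = z' / sqrt(1 + z'^2).
The Euler-Lagrange equation gives
    d/dθ( z' / sqrt(1 + z'^2) ) = 0,
so z' is constant. Integrating once:
    z(θ) = a θ + b,
a helix on the cylinder (a straight line when the cylinder is unrolled). The constants a, b are determined by the endpoint conditions.
With endpoint conditions z(0) = 4 and z(π/4) = 9: from z(0) = b we get b = 4, and a·π/4 + 4 = 9 gives a = 20/π, so
    z(θ) = (20/π) θ + 4.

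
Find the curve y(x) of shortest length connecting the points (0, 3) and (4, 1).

Arc-length functional: J[y] = ∫ sqrt(1 + (y')^2) dx.
Lagrangian L = sqrt(1 + (y')^2) has no explicit y dependence, so ∂L/∂y = 0 and the Euler-Lagrange equation gives
    d/dx( y' / sqrt(1 + (y')^2) ) = 0  ⇒  y' / sqrt(1 + (y')^2) = const.
Hence y' is constant, so y(x) is affine.
Fitting the endpoints (0, 3) and (4, 1):
    slope m = (1 − 3) / (4 − 0) = -1/2,
    intercept c = 3 − m·0 = 3.
Extremal: y(x) = (-1/2) x + 3.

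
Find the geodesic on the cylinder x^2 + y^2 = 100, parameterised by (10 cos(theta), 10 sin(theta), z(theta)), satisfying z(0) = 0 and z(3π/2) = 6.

Parameterise the cylinder of radius R = 10 as
    r(θ) = (10 cos θ, 10 sin θ, z(θ)).
The arc-length element is
    ds = sqrt(100 + (dz/dθ)^2) dθ,
so the Lagrangian is L = sqrt(100 + z'^2).
L depends on z' only, not on z or θ, so ∂L/∂z = 0 and
    ∂L/∂z' = z' / sqrt(100 + z'^2).
The Euler-Lagrange equation gives
    d/dθ( z' / sqrt(100 + z'^2) ) = 0,
so z' is constant. Integrating once:
    z(θ) = a θ + b,
a helix on the cylinder (a straight line when the cylinder is unrolled). The constants a, b are determined by the endpoint conditions.
With endpoint conditions z(0) = 0 and z(3π/2) = 6: from z(0) = b we get b = 0, and a·3π/2 + 0 = 6 gives a = 4/π, so
    z(θ) = (4/π) θ.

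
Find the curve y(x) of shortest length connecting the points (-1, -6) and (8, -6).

Arc-length functional: J[y] = ∫ sqrt(1 + (y')^2) dx.
Lagrangian L = sqrt(1 + (y')^2) has no explicit y dependence, so ∂L/∂y = 0 and the Euler-Lagrange equation gives
    d/dx( y' / sqrt(1 + (y')^2) ) = 0  ⇒  y' / sqrt(1 + (y')^2) = const.
Hence y' is constant, so y(x) is affine.
Fitting the endpoints (-1, -6) and (8, -6):
    slope m = ((-6) − (-6)) / (8 − (-1)) = 0,
    intercept c = (-6) − m·(-1) = -6.
Extremal: y(x) = -6.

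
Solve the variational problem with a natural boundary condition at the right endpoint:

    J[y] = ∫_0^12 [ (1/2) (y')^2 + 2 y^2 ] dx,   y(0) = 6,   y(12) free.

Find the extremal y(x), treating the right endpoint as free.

The Lagrangian L = (1/2) (y')^2 + 2 y^2 gives
    ∂L/∂y = 4 y,   ∂L/∂y' = y'.
Euler-Lagrange: y'' − 4 y = 0.
With k = 2, the general solution is
    y(x) = A cosh(2 x) + B sinh(2 x).
Fixed left endpoint y(0) = 6 ⇒ A = 6.
The right endpoint x = 12 is free, so the natural (transversality) condition is ∂L/∂y' |_{x=12} = 0, i.e. y'(12) = 0.
Compute y'(x) = A k sinh(k x) + B k cosh(k x), so
    y'(12) = A k sinh(k·12) + B k cosh(k·12) = 0
    ⇒ B = −A tanh(k·12) = − 6 tanh(2·12).
Therefore the extremal is
    y(x) = 6 cosh(2 x) − 6 tanh(2·12) sinh(2 x).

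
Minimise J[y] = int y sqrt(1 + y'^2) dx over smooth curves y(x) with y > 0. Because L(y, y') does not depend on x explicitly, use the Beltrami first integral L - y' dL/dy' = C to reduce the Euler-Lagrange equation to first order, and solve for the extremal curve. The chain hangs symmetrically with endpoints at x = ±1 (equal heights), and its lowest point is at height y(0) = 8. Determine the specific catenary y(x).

The Lagrangian L(y, y') = y sqrt(1 + y'^2) has no explicit x dependence, so the Beltrami identity applies:
    L − y' ∂L/∂y' = C.
Compute ∂L/∂y' = y · y' / sqrt(1 + y'^2). Then
    L − y' ∂L/∂y'
    = y sqrt(1 + y'^2) − y · y'^2 / sqrt(1 + y'^2)
    = y (1 + y'^2 − y'^2) / sqrt(1 + y'^2)
    = y / sqrt(1 + y'^2) = C.
Squaring gives y^2 = C^2 (1 + y'^2), i.e.
    y'^2 = y^2 / C^2 − 1.
Separating variables,
    dy / sqrt(y^2 − C^2) = dx / C,
and integrating gives arccosh(y / C) = (x − a)/C, so
    y(x) = C cosh((x − a)/C),
the catenary. The constants C and a are fixed by the two endpoint conditions (and, for the hanging-chain problem, the length constraint selects C).
Now fit the given data. The endpoints x = ±1 are symmetric at equal height, so the catenary is even about its minimum: a = 0 and y(x) = C cosh(x/C). The lowest point is y(0) = C cosh(0) = C, and we are told y(0) = 8, so C = 8. Therefore
    y(x) = 8 cosh(x/8),
and at the endpoints
    y(±1) = 8 cosh(1/8).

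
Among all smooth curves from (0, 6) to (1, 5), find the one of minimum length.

Arc-length functional: J[y] = ∫ sqrt(1 + (y')^2) dx.
Lagrangian L = sqrt(1 + (y')^2) has no explicit y dependence, so ∂L/∂y = 0 and the Euler-Lagrange equation gives
    d/dx( y' / sqrt(1 + (y')^2) ) = 0  ⇒  y' / sqrt(1 + (y')^2) = const.
Hence y' is constant, so y(x) is affine.
Fitting the endpoints (0, 6) and (1, 5):
    slope m = (5 − 6) / (1 − 0) = -1,
    intercept c = 6 − m·0 = 6.
Extremal: y(x) = -x + 6.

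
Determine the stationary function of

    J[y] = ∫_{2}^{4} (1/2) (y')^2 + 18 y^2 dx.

The Lagrangian is L = (1/2) (y')^2 + 18 y^2.
Compute ∂L/∂y = 36y, ∂L/∂y' = y'.
The Euler-Lagrange equation d/dx(∂L/∂y') − ∂L/∂y = 0 reduces to
    y'' − 36 y = 0.
Its general solution is
    y(x) = A e^(6x) + B e^(−6x),
with A, B fixed by the endpoint conditions.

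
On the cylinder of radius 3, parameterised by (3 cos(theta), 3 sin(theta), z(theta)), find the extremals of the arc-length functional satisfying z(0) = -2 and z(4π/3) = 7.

Parameterise the cylinder of radius R = 3 as
    r(θ) = (3 cos θ, 3 sin θ, z(θ)).
The arc-length element is
    ds = sqrt(9 + (dz/dθ)^2) dθ,
so the Lagrangian is L = sqrt(9 + z'^2).
L depends on z' only, not on z or θ, so ∂L/∂z = 0 and
    ∂L/∂z' = z' / sqrt(9 + z'^2).
The Euler-Lagrange equation gives
    d/dθ( z' / sqrt(9 + z'^2) ) = 0,
so z' is constant. Integrating once:
    z(θ) = a θ + b,
a helix on the cylinder (a straight line when the cylinder is unrolled). The constants a, b are determined by the endpoint conditions.
With endpoint conditions z(0) = -2 and z(4π/3) = 7: from z(0) = b we get b = -2, and a·4π/3 + -2 = 7 gives a = 27/(4π), so
    z(θ) = (27/(4π)) θ − 2.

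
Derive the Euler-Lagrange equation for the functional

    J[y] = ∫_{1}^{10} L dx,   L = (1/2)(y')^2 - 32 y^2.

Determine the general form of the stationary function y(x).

The Lagrangian is L = (1/2)(y')^2 - 32 y^2.
∂L/∂y = -64y.
∂L/∂y' = y'.
The Euler-Lagrange equation d/dx(∂L/∂y') − ∂L/∂y = 0 becomes:
    y'' + 64 y = 0
General solution: y(x) = A sin(8x) + B cos(8x), where A and B are arbitrary constants fixed by the endpoint conditions.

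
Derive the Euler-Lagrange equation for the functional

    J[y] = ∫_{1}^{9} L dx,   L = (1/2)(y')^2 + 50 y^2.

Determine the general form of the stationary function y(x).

The Lagrangian is L = (1/2)(y')^2 + 50 y^2.
∂L/∂y = 100y.
∂L/∂y' = y'.
The Euler-Lagrange equation d/dx(∂L/∂y') − ∂L/∂y = 0 becomes:
    y'' - 100 y = 0
General solution: y(x) = A e^(10x) + B e^(-10x), where A and B are arbitrary constants fixed by the endpoint conditions.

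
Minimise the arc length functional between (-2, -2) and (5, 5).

Arc-length functional: J[y] = ∫ sqrt(1 + (y')^2) dx.
Lagrangian L = sqrt(1 + (y')^2) has no explicit y dependence, so ∂L/∂y = 0 and the Euler-Lagrange equation gives
    d/dx( y' / sqrt(1 + (y')^2) ) = 0  ⇒  y' / sqrt(1 + (y')^2) = const.
Hence y' is constant, so y(x) is affine.
Fitting the endpoints (-2, -2) and (5, 5):
    slope m = (5 − (-2)) / (5 − (-2)) = 1,
    intercept c = (-2) − m·(-2) = 0.
Extremal: y(x) = x.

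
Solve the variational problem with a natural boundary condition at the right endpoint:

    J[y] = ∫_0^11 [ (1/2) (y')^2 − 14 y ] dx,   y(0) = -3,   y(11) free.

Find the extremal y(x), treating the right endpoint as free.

The Lagrangian L = (1/2) (y')^2 − 14 y gives
    ∂L/∂y = −14,   ∂L/∂y' = y'.
Euler-Lagrange: d/dx(y') − (−14) = 0, i.e. y'' + 14 = 0, so
    y(x) = −(14/2) x^2 + C1 x + C2.
Fixed left endpoint y(0) = -3 ⇒ C2 = -3.
The right endpoint x = 11 is free, so the natural (transversality) condition is ∂L/∂y' |_{x=11} = 0, i.e. y'(11) = 0.
Compute y'(x) = −14 x + C1, so y'(11) = −154 + C1 = 0 ⇒ C1 = 154.
Therefore the extremal is
    y(x) = −7 x^2 + 154 x − 3.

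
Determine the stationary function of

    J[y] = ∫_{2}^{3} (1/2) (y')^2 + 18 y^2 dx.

The Lagrangian is L = (1/2) (y')^2 + 18 y^2.
Compute ∂L/∂y = 36y, ∂L/∂y' = y'.
The Euler-Lagrange equation d/dx(∂L/∂y') − ∂L/∂y = 0 reduces to
    y'' − 36 y = 0.
Its general solution is
    y(x) = A e^(6x) + B e^(−6x),
with A, B fixed by the endpoint conditions.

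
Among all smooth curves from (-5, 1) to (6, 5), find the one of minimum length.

Arc-length functional: J[y] = ∫ sqrt(1 + (y')^2) dx.
Lagrangian L = sqrt(1 + (y')^2) has no explicit y dependence, so ∂L/∂y = 0 and the Euler-Lagrange equation gives
    d/dx( y' / sqrt(1 + (y')^2) ) = 0  ⇒  y' / sqrt(1 + (y')^2) = const.
Hence y' is constant, so y(x) is affine.
Fitting the endpoints (-5, 1) and (6, 5):
    slope m = (5 − 1) / (6 − (-5)) = 4/11,
    intercept c = 1 − m·(-5) = 31/11.
Extremal: y(x) = (4/11) x + 31/11.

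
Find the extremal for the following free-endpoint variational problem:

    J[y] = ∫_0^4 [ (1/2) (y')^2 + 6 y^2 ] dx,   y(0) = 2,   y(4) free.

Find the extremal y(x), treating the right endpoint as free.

The Lagrangian L = (1/2) (y')^2 + 6 y^2 gives
    ∂L/∂y = 12 y,   ∂L/∂y' = y'.
Euler-Lagrange: y'' − 12 y = 0.
With k = sqrt(12), the general solution is
    y(x) = A cosh(sqrt(12) x) + B sinh(sqrt(12) x).
Fixed left endpoint y(0) = 2 ⇒ A = 2.
The right endpoint x = 4 is free, so the natural (transversality) condition is ∂L/∂y' |_{x=4} = 0, i.e. y'(4) = 0.
Compute y'(x) = A k sinh(k x) + B k cosh(k x), so
    y'(4) = A k sinh(k·4) + B k cosh(k·4) = 0
    ⇒ B = −A tanh(k·4) = − 2 tanh(sqrt(12)·4).
Therefore the extremal is
    y(x) = 2 cosh(sqrt(12) x) − 2 tanh(sqrt(12)·4) sinh(sqrt(12) x).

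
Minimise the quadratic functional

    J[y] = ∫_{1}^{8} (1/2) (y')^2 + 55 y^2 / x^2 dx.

The Lagrangian is L = (1/2) (y')^2 + 55 y^2 / x^2.
Compute ∂L/∂y = 110y/x^2, ∂L/∂y' = y'.
The Euler-Lagrange equation d/dx(∂L/∂y') − ∂L/∂y = 0 reduces to
    y'' − 110/x^2 · y = 0  (x > 0).
Its general solution is
    y(x) = A x^11 + B x^(-10),
with A, B fixed by the endpoint conditions.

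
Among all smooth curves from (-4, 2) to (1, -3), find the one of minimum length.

Arc-length functional: J[y] = ∫ sqrt(1 + (y')^2) dx.
Lagrangian L = sqrt(1 + (y')^2) has no explicit y dependence, so ∂L/∂y = 0 and the Euler-Lagrange equation gives
    d/dx( y' / sqrt(1 + (y')^2) ) = 0  ⇒  y' / sqrt(1 + (y')^2) = const.
Hence y' is constant, so y(x) is affine.
Fitting the endpoints (-4, 2) and (1, -3):
    slope m = ((-3) − 2) / (1 − (-4)) = -1,
    intercept c = 2 − m·(-4) = -2.
Extremal: y(x) = -x - 2.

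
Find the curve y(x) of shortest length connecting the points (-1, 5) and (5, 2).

Arc-length functional: J[y] = ∫ sqrt(1 + (y')^2) dx.
Lagrangian L = sqrt(1 + (y')^2) has no explicit y dependence, so ∂L/∂y = 0 and the Euler-Lagrange equation gives
    d/dx( y' / sqrt(1 + (y')^2) ) = 0  ⇒  y' / sqrt(1 + (y')^2) = const.
Hence y' is constant, so y(x) is affine.
Fitting the endpoints (-1, 5) and (5, 2):
    slope m = (2 − 5) / (5 − (-1)) = -1/2,
    intercept c = 5 − m·(-1) = 9/2.
Extremal: y(x) = (-1/2) x + 9/2.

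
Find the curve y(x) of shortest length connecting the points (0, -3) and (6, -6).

Arc-length functional: J[y] = ∫ sqrt(1 + (y')^2) dx.
Lagrangian L = sqrt(1 + (y')^2) has no explicit y dependence, so ∂L/∂y = 0 and the Euler-Lagrange equation gives
    d/dx( y' / sqrt(1 + (y')^2) ) = 0  ⇒  y' / sqrt(1 + (y')^2) = const.
Hence y' is constant, so y(x) is affine.
Fitting the endpoints (0, -3) and (6, -6):
    slope m = ((-6) − (-3)) / (6 − 0) = -1/2,
    intercept c = (-3) − m·0 = -3.
Extremal: y(x) = (-1/2) x - 3.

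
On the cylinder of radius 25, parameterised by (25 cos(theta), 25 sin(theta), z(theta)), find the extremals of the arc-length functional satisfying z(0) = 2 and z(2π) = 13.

Parameterise the cylinder of radius R = 25 as
    r(θ) = (25 cos θ, 25 sin θ, z(θ)).
The arc-length element is
    ds = sqrt(625 + (dz/dθ)^2) dθ,
so the Lagrangian is L = sqrt(625 + z'^2).
L depends on z' only, not on z or θ, so ∂L/∂z = 0 and
    ∂L/∂z' = z' / sqrt(625 + z'^2).
The Euler-Lagrange equation gives
    d/dθ( z' / sqrt(625 + z'^2) ) = 0,
so z' is constant. Integrating once:
    z(θ) = a θ + b,
a helix on the cylinder (a straight line when the cylinder is unrolled). The constants a, b are determined by the endpoint conditions.
With endpoint conditions z(0) = 2 and z(2π) = 13: from z(0) = b we get b = 2, and a·2π + 2 = 13 gives a = 11/(2π), so
    z(θ) = (11/(2π)) θ + 2.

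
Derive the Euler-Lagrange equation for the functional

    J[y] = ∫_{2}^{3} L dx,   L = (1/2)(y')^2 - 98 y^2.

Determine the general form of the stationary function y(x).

The Lagrangian is L = (1/2)(y')^2 - 98 y^2.
∂L/∂y = -196y.
∂L/∂y' = y'.
The Euler-Lagrange equation d/dx(∂L/∂y') − ∂L/∂y = 0 becomes:
    y'' + 196 y = 0
General solution: y(x) = A sin(14x) + B cos(14x), where A and B are arbitrary constants fixed by the endpoint conditions.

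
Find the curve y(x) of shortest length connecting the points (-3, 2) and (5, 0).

Arc-length functional: J[y] = ∫ sqrt(1 + (y')^2) dx.
Lagrangian L = sqrt(1 + (y')^2) has no explicit y dependence, so ∂L/∂y = 0 and the Euler-Lagrange equation gives
    d/dx( y' / sqrt(1 + (y')^2) ) = 0  ⇒  y' / sqrt(1 + (y')^2) = const.
Hence y' is constant, so y(x) is affine.
Fitting the endpoints (-3, 2) and (5, 0):
    slope m = (0 − 2) / (5 − (-3)) = -1/4,
    intercept c = 2 − m·(-3) = 5/4.
Extremal: y(x) = (-1/4) x + 5/4.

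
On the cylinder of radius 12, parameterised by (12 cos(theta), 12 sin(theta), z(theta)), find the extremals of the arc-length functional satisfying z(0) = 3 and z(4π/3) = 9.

Parameterise the cylinder of radius R = 12 as
    r(θ) = (12 cos θ, 12 sin θ, z(θ)).
The arc-length element is
    ds = sqrt(144 + (dz/dθ)^2) dθ,
so the Lagrangian is L = sqrt(144 + z'^2).
L depends on z' only, not on z or θ, so ∂L/∂z = 0 and
    ∂L/∂z' = z' / sqrt(144 + z'^2).
The Euler-Lagrange equation gives
    d/dθ( z' / sqrt(144 + z'^2) ) = 0,
so z' is constant. Integrating once:
    z(θ) = a θ + b,
a helix on the cylinder (a straight line when the cylinder is unrolled). The constants a, b are determined by the endpoint conditions.
With endpoint conditions z(0) = 3 and z(4π/3) = 9: from z(0) = b we get b = 3, and a·4π/3 + 3 = 9 gives a = 9/(2π), so
    z(θ) = (9/(2π)) θ + 3.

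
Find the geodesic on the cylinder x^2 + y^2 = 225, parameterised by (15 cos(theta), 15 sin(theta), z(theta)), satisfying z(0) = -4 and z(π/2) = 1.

Parameterise the cylinder of radius R = 15 as
    r(θ) = (15 cos θ, 15 sin θ, z(θ)).
The arc-length element is
    ds = sqrt(225 + (dz/dθ)^2) dθ,
so the Lagrangian is L = sqrt(225 + z'^2).
L depends on z' only, not on z or θ, so ∂L/∂z = 0 and
    ∂L/∂z' = z' / sqrt(225 + z'^2).
The Euler-Lagrange equation gives
    d/dθ( z' / sqrt(225 + z'^2) ) = 0,
so z' is constant. Integrating once:
    z(θ) = a θ + b,
a helix on the cylinder (a straight line when the cylinder is unrolled). The constants a, b are determined by the endpoint conditions.
With endpoint conditions z(0) = -4 and z(π/2) = 1: from z(0) = b we get b = -4, and a·π/2 + -4 = 1 gives a = 10/π, so
    z(θ) = (10/π) θ − 4.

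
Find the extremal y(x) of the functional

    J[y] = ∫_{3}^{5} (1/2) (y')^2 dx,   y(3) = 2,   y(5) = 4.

The Lagrangian is L = (1/2) (y')^2.
Compute ∂L/∂y = 0, ∂L/∂y' = y'.
The Euler-Lagrange equation d/dx(∂L/∂y') − ∂L/∂y = 0 reduces to
    y'' = 0.
Its general solution is
    y(x) = A x + B,
with A, B fixed by the endpoint conditions.
Applying the endpoint conditions y(3) = 2 and y(5) = 4: solve A·3 + B = 2 and A·5 + B = 4. Subtracting gives A(5 − 3) = 4 − 2, so A = 1, and B = 2 − A·3 = -1. Therefore
    y(x) = x - 1.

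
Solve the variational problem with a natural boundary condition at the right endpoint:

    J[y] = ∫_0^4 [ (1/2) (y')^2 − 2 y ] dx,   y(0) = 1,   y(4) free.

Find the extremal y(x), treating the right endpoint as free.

The Lagrangian L = (1/2) (y')^2 − 2 y gives
    ∂L/∂y = −2,   ∂L/∂y' = y'.
Euler-Lagrange: d/dx(y') − (−2) = 0, i.e. y'' + 2 = 0, so
    y(x) = −(2/2) x^2 + C1 x + C2.
Fixed left endpoint y(0) = 1 ⇒ C2 = 1.
The right endpoint x = 4 is free, so the natural (transversality) condition is ∂L/∂y' |_{x=4} = 0, i.e. y'(4) = 0.
Compute y'(x) = −2 x + C1, so y'(4) = −8 + C1 = 0 ⇒ C1 = 8.
Therefore the extremal is
    y(x) = −x^2 + 8 x + 1.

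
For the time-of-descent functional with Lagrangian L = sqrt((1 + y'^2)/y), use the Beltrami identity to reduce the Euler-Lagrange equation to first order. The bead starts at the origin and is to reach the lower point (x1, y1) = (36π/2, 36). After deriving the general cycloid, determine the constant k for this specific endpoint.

The Lagrangian L = sqrt((1 + y'^2) / y) has no explicit x dependence, so the Beltrami identity applies:
    L − y' ∂L/∂y' = C.
Compute ∂L/∂y' = y' / sqrt(y (1 + y'^2)).
Substitute:
    sqrt((1 + y'^2)/y) − y'·y' / sqrt(y (1 + y'^2))
    = (1 + y'^2) / sqrt(y (1 + y'^2)) − y'^2 / sqrt(y (1 + y'^2))
    = 1 / sqrt(y (1 + y'^2)) = C.
Squaring and rearranging gives the first integral
    y (1 + y'^2) = 1/C^2 =: k   (constant).
Solving this first-order ODE by the substitution
    y = (k/2)(1 − cos θ)
yields the cycloid parameterisation
    x(θ) = (k/2)(θ − sin θ),   y(θ) = (k/2)(1 − cos θ).
The constant k is fixed by the endpoint condition.
Now fit the given lower endpoint (x1, y1) = (36π/2, 36). At the bottom of the first arch (θ = π), the parametric equations give
    y(π) = (k/2)(1 − cos π) = k,
    x(π) = (k/2)(π − sin π) = kπ/2.
Matching y(π) = 36 gives k = 36, consistent with x(π) = 36π/2. Therefore the specific cycloid is
    x(θ) = (36/2)(θ − sin θ),   y(θ) = (36/2)(1 − cos θ).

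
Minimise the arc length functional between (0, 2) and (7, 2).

Arc-length functional: J[y] = ∫ sqrt(1 + (y')^2) dx.
Lagrangian L = sqrt(1 + (y')^2) has no explicit y dependence, so ∂L/∂y = 0 and the Euler-Lagrange equation gives
    d/dx( y' / sqrt(1 + (y')^2) ) = 0  ⇒  y' / sqrt(1 + (y')^2) = const.
Hence y' is constant, so y(x) is affine.
Fitting the endpoints (0, 2) and (7, 2):
    slope m = (2 − 2) / (7 − 0) = 0,
    intercept c = 2 − m·0 = 2.
Extremal: y(x) = 2.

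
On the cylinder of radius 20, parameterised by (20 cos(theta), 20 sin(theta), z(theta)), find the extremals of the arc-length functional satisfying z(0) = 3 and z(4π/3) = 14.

Parameterise the cylinder of radius R = 20 as
    r(θ) = (20 cos θ, 20 sin θ, z(θ)).
The arc-length element is
    ds = sqrt(400 + (dz/dθ)^2) dθ,
so the Lagrangian is L = sqrt(400 + z'^2).
L depends on z' only, not on z or θ, so ∂L/∂z = 0 and
    ∂L/∂z' = z' / sqrt(400 + z'^2).
The Euler-Lagrange equation gives
    d/dθ( z' / sqrt(400 + z'^2) ) = 0,
so z' is constant. Integrating once:
    z(θ) = a θ + b,
a helix on the cylinder (a straight line when the cylinder is unrolled). The constants a, b are determined by the endpoint conditions.
With endpoint conditions z(0) = 3 and z(4π/3) = 14: from z(0) = b we get b = 3, and a·4π/3 + 3 = 14 gives a = 33/(4π), so
    z(θ) = (33/(4π)) θ + 3.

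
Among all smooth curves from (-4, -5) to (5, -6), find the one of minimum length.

Arc-length functional: J[y] = ∫ sqrt(1 + (y')^2) dx.
Lagrangian L = sqrt(1 + (y')^2) has no explicit y dependence, so ∂L/∂y = 0 and the Euler-Lagrange equation gives
    d/dx( y' / sqrt(1 + (y')^2) ) = 0  ⇒  y' / sqrt(1 + (y')^2) = const.
Hence y' is constant, so y(x) is affine.
Fitting the endpoints (-4, -5) and (5, -6):
    slope m = ((-6) − (-5)) / (5 − (-4)) = -1/9,
    intercept c = (-5) − m·(-4) = -49/9.
Extremal: y(x) = (-1/9) x - 49/9.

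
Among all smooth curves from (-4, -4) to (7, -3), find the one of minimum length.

Arc-length functional: J[y] = ∫ sqrt(1 + (y')^2) dx.
Lagrangian L = sqrt(1 + (y')^2) has no explicit y dependence, so ∂L/∂y = 0 and the Euler-Lagrange equation gives
    d/dx( y' / sqrt(1 + (y')^2) ) = 0  ⇒  y' / sqrt(1 + (y')^2) = const.
Hence y' is constant, so y(x) is affine.
Fitting the endpoints (-4, -4) and (7, -3):
    slope m = ((-3) − (-4)) / (7 − (-4)) = 1/11,
    intercept c = (-4) − m·(-4) = -40/11.
Extremal: y(x) = (1/11) x - 40/11.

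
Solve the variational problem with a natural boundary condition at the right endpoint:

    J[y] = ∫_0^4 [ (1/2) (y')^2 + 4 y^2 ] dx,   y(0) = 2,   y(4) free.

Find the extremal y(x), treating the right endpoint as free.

The Lagrangian L = (1/2) (y')^2 + 4 y^2 gives
    ∂L/∂y = 8 y,   ∂L/∂y' = y'.
Euler-Lagrange: y'' − 8 y = 0.
With k = sqrt(8), the general solution is
    y(x) = A cosh(sqrt(8) x) + B sinh(sqrt(8) x).
Fixed left endpoint y(0) = 2 ⇒ A = 2.
The right endpoint x = 4 is free, so the natural (transversality) condition is ∂L/∂y' |_{x=4} = 0, i.e. y'(4) = 0.
Compute y'(x) = A k sinh(k x) + B k cosh(k x), so
    y'(4) = A k sinh(k·4) + B k cosh(k·4) = 0
    ⇒ B = −A tanh(k·4) = − 2 tanh(sqrt(8)·4).
Therefore the extremal is
    y(x) = 2 cosh(sqrt(8) x) − 2 tanh(sqrt(8)·4) sinh(sqrt(8) x).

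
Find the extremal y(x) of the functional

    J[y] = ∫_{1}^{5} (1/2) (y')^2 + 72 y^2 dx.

The Lagrangian is L = (1/2) (y')^2 + 72 y^2.
Compute ∂L/∂y = 144y, ∂L/∂y' = y'.
The Euler-Lagrange equation d/dx(∂L/∂y') − ∂L/∂y = 0 reduces to
    y'' − 144 y = 0.
Its general solution is
    y(x) = A e^(12x) + B e^(−12x),
with A, B fixed by the endpoint conditions.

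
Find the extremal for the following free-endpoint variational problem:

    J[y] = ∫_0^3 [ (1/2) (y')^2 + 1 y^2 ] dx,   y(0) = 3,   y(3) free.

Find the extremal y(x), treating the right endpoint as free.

The Lagrangian L = (1/2) (y')^2 + 1 y^2 gives
    ∂L/∂y = 2 y,   ∂L/∂y' = y'.
Euler-Lagrange: y'' − 2 y = 0.
With k = sqrt(2), the general solution is
    y(x) = A cosh(sqrt(2) x) + B sinh(sqrt(2) x).
Fixed left endpoint y(0) = 3 ⇒ A = 3.
The right endpoint x = 3 is free, so the natural (transversality) condition is ∂L/∂y' |_{x=3} = 0, i.e. y'(3) = 0.
Compute y'(x) = A k sinh(k x) + B k cosh(k x), so
    y'(3) = A k sinh(k·3) + B k cosh(k·3) = 0
    ⇒ B = −A tanh(k·3) = − 3 tanh(sqrt(2)·3).
Therefore the extremal is
    y(x) = 3 cosh(sqrt(2) x) − 3 tanh(sqrt(2)·3) sinh(sqrt(2) x).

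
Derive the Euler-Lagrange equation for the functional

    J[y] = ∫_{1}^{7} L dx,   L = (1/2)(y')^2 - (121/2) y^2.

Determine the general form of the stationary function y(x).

The Lagrangian is L = (1/2)(y')^2 - (121/2) y^2.
∂L/∂y = -121y.
∂L/∂y' = y'.
The Euler-Lagrange equation d/dx(∂L/∂y') − ∂L/∂y = 0 becomes:
    y'' + 121 y = 0
General solution: y(x) = A sin(11x) + B cos(11x), where A and B are arbitrary constants fixed by the endpoint conditions.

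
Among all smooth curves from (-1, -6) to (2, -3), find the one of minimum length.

Arc-length functional: J[y] = ∫ sqrt(1 + (y')^2) dx.
Lagrangian L = sqrt(1 + (y')^2) has no explicit y dependence, so ∂L/∂y = 0 and the Euler-Lagrange equation gives
    d/dx( y' / sqrt(1 + (y')^2) ) = 0  ⇒  y' / sqrt(1 + (y')^2) = const.
Hence y' is constant, so y(x) is affine.
Fitting the endpoints (-1, -6) and (2, -3):
    slope m = ((-3) − (-6)) / (2 − (-1)) = 1,
    intercept c = (-6) − m·(-1) = -5.
Extremal: y(x) = x - 5.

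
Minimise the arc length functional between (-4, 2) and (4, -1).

Arc-length functional: J[y] = ∫ sqrt(1 + (y')^2) dx.
Lagrangian L = sqrt(1 + (y')^2) has no explicit y dependence, so ∂L/∂y = 0 and the Euler-Lagrange equation gives
    d/dx( y' / sqrt(1 + (y')^2) ) = 0  ⇒  y' / sqrt(1 + (y')^2) = const.
Hence y' is constant, so y(x) is affine.
Fitting the endpoints (-4, 2) and (4, -1):
    slope m = ((-1) − 2) / (4 − (-4)) = -3/8,
    intercept c = 2 − m·(-4) = 1/2.
Extremal: y(x) = (-3/8) x + 1/2.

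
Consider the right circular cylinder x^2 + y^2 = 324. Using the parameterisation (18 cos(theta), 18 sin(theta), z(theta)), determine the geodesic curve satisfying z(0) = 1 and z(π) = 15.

Parameterise the cylinder of radius R = 18 as
    r(θ) = (18 cos θ, 18 sin θ, z(θ)).
The arc-length element is
    ds = sqrt(324 + (dz/dθ)^2) dθ,
so the Lagrangian is L = sqrt(324 + z'^2).
L depends on z' only, not on z or θ, so ∂L/∂z = 0 and
    ∂L/∂z' = z' / sqrt(324 + z'^2).
The Euler-Lagrange equation gives
    d/dθ( z' / sqrt(324 + z'^2) ) = 0,
so z' is constant. Integrating once:
    z(θ) = a θ + b,
a helix on the cylinder (a straight line when the cylinder is unrolled). The constants a, b are determined by the endpoint conditions.
With endpoint conditions z(0) = 1 and z(π) = 15: from z(0) = b we get b = 1, and a·π + 1 = 15 gives a = 14/π, so
    z(θ) = (14/π) θ + 1.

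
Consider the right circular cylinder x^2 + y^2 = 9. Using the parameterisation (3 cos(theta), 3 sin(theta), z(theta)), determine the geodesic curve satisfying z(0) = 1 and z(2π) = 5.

Parameterise the cylinder of radius R = 3 as
    r(θ) = (3 cos θ, 3 sin θ, z(θ)).
The arc-length element is
    ds = sqrt(9 + (dz/dθ)^2) dθ,
so the Lagrangian is L = sqrt(9 + z'^2).
L depends on z' only, not on z or θ, so ∂L/∂z = 0 and
    ∂L/∂z' = z' / sqrt(9 + z'^2).
The Euler-Lagrange equation gives
    d/dθ( z' / sqrt(9 + z'^2) ) = 0,
so z' is constant. Integrating once:
    z(θ) = a θ + b,
a helix on the cylinder (a straight line when the cylinder is unrolled). The constants a, b are determined by the endpoint conditions.
With endpoint conditions z(0) = 1 and z(2π) = 5: from z(0) = b we get b = 1, and a·2π + 1 = 5 gives a = 2/π, so
    z(θ) = (2/π) θ + 1.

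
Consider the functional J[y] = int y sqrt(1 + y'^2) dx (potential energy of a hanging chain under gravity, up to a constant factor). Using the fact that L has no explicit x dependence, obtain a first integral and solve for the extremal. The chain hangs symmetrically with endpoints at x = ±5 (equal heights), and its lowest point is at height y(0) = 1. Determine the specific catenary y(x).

The Lagrangian L(y, y') = y sqrt(1 + y'^2) has no explicit x dependence, so the Beltrami identity applies:
    L − y' ∂L/∂y' = C.
Compute ∂L/∂y' = y · y' / sqrt(1 + y'^2). Then
    L − y' ∂L/∂y'
    = y sqrt(1 + y'^2) − y · y'^2 / sqrt(1 + y'^2)
    = y (1 + y'^2 − y'^2) / sqrt(1 + y'^2)
    = y / sqrt(1 + y'^2) = C.
Squaring gives y^2 = C^2 (1 + y'^2), i.e.
    y'^2 = y^2 / C^2 − 1.
Separating variables,
    dy / sqrt(y^2 − C^2) = dx / C,
and integrating gives arccosh(y / C) = (x − a)/C, so
    y(x) = C cosh((x − a)/C),
the catenary. The constants C and a are fixed by the two endpoint conditions (and, for the hanging-chain problem, the length constraint selects C).
Now fit the given data. The endpoints x = ±5 are symmetric at equal height, so the catenary is even about its minimum: a = 0 and y(x) = C cosh(x/C). The lowest point is y(0) = C cosh(0) = C, and we are told y(0) = 1, so C = 1. Therefore
    y(x) = cosh(x),
and at the endpoints
    y(±5) = cosh(5).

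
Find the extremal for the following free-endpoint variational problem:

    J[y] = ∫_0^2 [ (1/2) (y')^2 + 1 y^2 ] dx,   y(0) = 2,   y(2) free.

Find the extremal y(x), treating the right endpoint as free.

The Lagrangian L = (1/2) (y')^2 + 1 y^2 gives
    ∂L/∂y = 2 y,   ∂L/∂y' = y'.
Euler-Lagrange: y'' − 2 y = 0.
With k = sqrt(2), the general solution is
    y(x) = A cosh(sqrt(2) x) + B sinh(sqrt(2) x).
Fixed left endpoint y(0) = 2 ⇒ A = 2.
The right endpoint x = 2 is free, so the natural (transversality) condition is ∂L/∂y' |_{x=2} = 0, i.e. y'(2) = 0.
Compute y'(x) = A k sinh(k x) + B k cosh(k x), so
    y'(2) = A k sinh(k·2) + B k cosh(k·2) = 0
    ⇒ B = −A tanh(k·2) = − 2 tanh(sqrt(2)·2).
Therefore the extremal is
    y(x) = 2 cosh(sqrt(2) x) − 2 tanh(sqrt(2)·2) sinh(sqrt(2) x).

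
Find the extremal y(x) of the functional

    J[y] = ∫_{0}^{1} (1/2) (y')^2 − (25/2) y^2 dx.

The Lagrangian is L = (1/2) (y')^2 − (25/2) y^2.
Compute ∂L/∂y = -25y, ∂L/∂y' = y'.
The Euler-Lagrange equation d/dx(∂L/∂y') − ∂L/∂y = 0 reduces to
    y'' + 25 y = 0.
Its general solution is
    y(x) = A sin(5x) + B cos(5x),
with A, B fixed by the endpoint conditions.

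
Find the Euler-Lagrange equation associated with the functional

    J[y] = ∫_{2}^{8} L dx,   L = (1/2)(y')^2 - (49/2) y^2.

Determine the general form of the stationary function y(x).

The Lagrangian is L = (1/2)(y')^2 - (49/2) y^2.
∂L/∂y = -49y.
∂L/∂y' = y'.
The Euler-Lagrange equation d/dx(∂L/∂y') − ∂L/∂y = 0 becomes:
    y'' + 49 y = 0
General solution: y(x) = A sin(7x) + B cos(7x), where A and B are arbitrary constants fixed by the endpoint conditions.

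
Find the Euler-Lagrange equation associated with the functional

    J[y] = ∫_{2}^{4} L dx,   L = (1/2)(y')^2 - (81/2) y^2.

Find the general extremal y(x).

The Lagrangian is L = (1/2)(y')^2 - (81/2) y^2.
∂L/∂y = -81y.
∂L/∂y' = y'.
The Euler-Lagrange equation d/dx(∂L/∂y') − ∂L/∂y = 0 becomes:
    y'' + 81 y = 0
General solution: y(x) = A sin(9x) + B cos(9x), where A and B are arbitrary constants fixed by the endpoint conditions.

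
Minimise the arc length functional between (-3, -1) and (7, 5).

Arc-length functional: J[y] = ∫ sqrt(1 + (y')^2) dx.
Lagrangian L = sqrt(1 + (y')^2) has no explicit y dependence, so ∂L/∂y = 0 and the Euler-Lagrange equation gives
    d/dx( y' / sqrt(1 + (y')^2) ) = 0  ⇒  y' / sqrt(1 + (y')^2) = const.
Hence y' is constant, so y(x) is affine.
Fitting the endpoints (-3, -1) and (7, 5):
    slope m = (5 − (-1)) / (7 − (-3)) = 3/5,
    intercept c = (-1) − m·(-3) = 4/5.
Extremal: y(x) = (3/5) x + 4/5.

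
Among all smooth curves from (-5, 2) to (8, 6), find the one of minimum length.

Arc-length functional: J[y] = ∫ sqrt(1 + (y')^2) dx.
Lagrangian L = sqrt(1 + (y')^2) has no explicit y dependence, so ∂L/∂y = 0 and the Euler-Lagrange equation gives
    d/dx( y' / sqrt(1 + (y')^2) ) = 0  ⇒  y' / sqrt(1 + (y')^2) = const.
Hence y' is constant, so y(x) is affine.
Fitting the endpoints (-5, 2) and (8, 6):
    slope m = (6 − 2) / (8 − (-5)) = 4/13,
    intercept c = 2 − m·(-5) = 46/13.
Extremal: y(x) = (4/13) x + 46/13.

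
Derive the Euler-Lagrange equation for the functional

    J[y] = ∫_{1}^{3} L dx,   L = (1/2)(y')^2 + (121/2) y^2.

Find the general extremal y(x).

The Lagrangian is L = (1/2)(y')^2 + (121/2) y^2.
∂L/∂y = 121y.
∂L/∂y' = y'.
The Euler-Lagrange equation d/dx(∂L/∂y') − ∂L/∂y = 0 becomes:
    y'' - 121 y = 0
General solution: y(x) = A e^(11x) + B e^(-11x), where A and B are arbitrary constants fixed by the endpoint conditions.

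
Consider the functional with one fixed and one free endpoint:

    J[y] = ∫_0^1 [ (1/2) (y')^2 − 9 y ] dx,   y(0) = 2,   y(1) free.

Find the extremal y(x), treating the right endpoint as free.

The Lagrangian L = (1/2) (y')^2 − 9 y gives
    ∂L/∂y = −9,   ∂L/∂y' = y'.
Euler-Lagrange: d/dx(y') − (−9) = 0, i.e. y'' + 9 = 0, so
    y(x) = −(9/2) x^2 + C1 x + C2.
Fixed left endpoint y(0) = 2 ⇒ C2 = 2.
The right endpoint x = 1 is free, so the natural (transversality) condition is ∂L/∂y' |_{x=1} = 0, i.e. y'(1) = 0.
Compute y'(x) = −9 x + C1, so y'(1) = −9 + C1 = 0 ⇒ C1 = 9.
Therefore the extremal is
    y(x) = −(9/2) x^2 + 9 x + 2.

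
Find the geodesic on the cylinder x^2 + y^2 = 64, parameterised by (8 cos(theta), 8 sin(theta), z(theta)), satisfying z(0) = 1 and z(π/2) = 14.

Parameterise the cylinder of radius R = 8 as
    r(θ) = (8 cos θ, 8 sin θ, z(θ)).
The arc-length element is
    ds = sqrt(64 + (dz/dθ)^2) dθ,
so the Lagrangian is L = sqrt(64 + z'^2).
L depends on z' only, not on z or θ, so ∂L/∂z = 0 and
    ∂L/∂z' = z' / sqrt(64 + z'^2).
The Euler-Lagrange equation gives
    d/dθ( z' / sqrt(64 + z'^2) ) = 0,
so z' is constant. Integrating once:
    z(θ) = a θ + b,
a helix on the cylinder (a straight line when the cylinder is unrolled). The constants a, b are determined by the endpoint conditions.
With endpoint conditions z(0) = 1 and z(π/2) = 14: from z(0) = b we get b = 1, and a·π/2 + 1 = 14 gives a = 26/π, so
    z(θ) = (26/π) θ + 1.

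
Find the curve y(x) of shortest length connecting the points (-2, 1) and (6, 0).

Arc-length functional: J[y] = ∫ sqrt(1 + (y')^2) dx.
Lagrangian L = sqrt(1 + (y')^2) has no explicit y dependence, so ∂L/∂y = 0 and the Euler-Lagrange equation gives
    d/dx( y' / sqrt(1 + (y')^2) ) = 0  ⇒  y' / sqrt(1 + (y')^2) = const.
Hence y' is constant, so y(x) is affine.
Fitting the endpoints (-2, 1) and (6, 0):
    slope m = (0 − 1) / (6 − (-2)) = -1/8,
    intercept c = 1 − m·(-2) = 3/4.
Extremal: y(x) = (-1/8) x + 3/4.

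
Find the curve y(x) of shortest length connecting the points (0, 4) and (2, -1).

Arc-length functional: J[y] = ∫ sqrt(1 + (y')^2) dx.
Lagrangian L = sqrt(1 + (y')^2) has no explicit y dependence, so ∂L/∂y = 0 and the Euler-Lagrange equation gives
    d/dx( y' / sqrt(1 + (y')^2) ) = 0  ⇒  y' / sqrt(1 + (y')^2) = const.
Hence y' is constant, so y(x) is affine.
Fitting the endpoints (0, 4) and (2, -1):
    slope m = ((-1) − 4) / (2 − 0) = -5/2,
    intercept c = 4 − m·0 = 4.
Extremal: y(x) = (-5/2) x + 4.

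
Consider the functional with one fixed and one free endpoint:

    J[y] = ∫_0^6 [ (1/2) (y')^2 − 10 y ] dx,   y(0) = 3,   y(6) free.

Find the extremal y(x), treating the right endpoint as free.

The Lagrangian L = (1/2) (y')^2 − 10 y gives
    ∂L/∂y = −10,   ∂L/∂y' = y'.
Euler-Lagrange: d/dx(y') − (−10) = 0, i.e. y'' + 10 = 0, so
    y(x) = −(10/2) x^2 + C1 x + C2.
Fixed left endpoint y(0) = 3 ⇒ C2 = 3.
The right endpoint x = 6 is free, so the natural (transversality) condition is ∂L/∂y' |_{x=6} = 0, i.e. y'(6) = 0.
Compute y'(x) = −10 x + C1, so y'(6) = −60 + C1 = 0 ⇒ C1 = 60.
Therefore the extremal is
    y(x) = −5 x^2 + 60 x + 3.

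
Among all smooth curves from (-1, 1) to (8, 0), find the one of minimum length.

Arc-length functional: J[y] = ∫ sqrt(1 + (y')^2) dx.
Lagrangian L = sqrt(1 + (y')^2) has no explicit y dependence, so ∂L/∂y = 0 and the Euler-Lagrange equation gives
    d/dx( y' / sqrt(1 + (y')^2) ) = 0  ⇒  y' / sqrt(1 + (y')^2) = const.
Hence y' is constant, so y(x) is affine.
Fitting the endpoints (-1, 1) and (8, 0):
    slope m = (0 − 1) / (8 − (-1)) = -1/9,
    intercept c = 1 − m·(-1) = 8/9.
Extremal: y(x) = (-1/9) x + 8/9.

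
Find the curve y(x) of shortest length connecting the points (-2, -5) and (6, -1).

Arc-length functional: J[y] = ∫ sqrt(1 + (y')^2) dx.
Lagrangian L = sqrt(1 + (y')^2) has no explicit y dependence, so ∂L/∂y = 0 and the Euler-Lagrange equation gives
    d/dx( y' / sqrt(1 + (y')^2) ) = 0  ⇒  y' / sqrt(1 + (y')^2) = const.
Hence y' is constant, so y(x) is affine.
Fitting the endpoints (-2, -5) and (6, -1):
    slope m = ((-1) − (-5)) / (6 − (-2)) = 1/2,
    intercept c = (-5) − m·(-2) = -4.
Extremal: y(x) = (1/2) x - 4.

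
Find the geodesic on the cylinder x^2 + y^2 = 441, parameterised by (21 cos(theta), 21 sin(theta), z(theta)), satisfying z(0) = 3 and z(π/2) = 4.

Parameterise the cylinder of radius R = 21 as
    r(θ) = (21 cos θ, 21 sin θ, z(θ)).
The arc-length element is
    ds = sqrt(441 + (dz/dθ)^2) dθ,
so the Lagrangian is L = sqrt(441 + z'^2).
L depends on z' only, not on z or θ, so ∂L/∂z = 0 and
    ∂L/∂z' = z' / sqrt(441 + z'^2).
The Euler-Lagrange equation gives
    d/dθ( z' / sqrt(441 + z'^2) ) = 0,
so z' is constant. Integrating once:
    z(θ) = a θ + b,
a helix on the cylinder (a straight line when the cylinder is unrolled). The constants a, b are determined by the endpoint conditions.
With endpoint conditions z(0) = 3 and z(π/2) = 4: from z(0) = b we get b = 3, and a·π/2 + 3 = 4 gives a = 2/π, so
    z(θ) = (2/π) θ + 3.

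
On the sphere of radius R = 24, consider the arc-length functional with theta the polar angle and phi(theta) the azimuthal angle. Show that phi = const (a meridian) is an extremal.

On the sphere of radius R = 24 with spherical coordinates (θ, φ), the induced metric is
    ds^2 = 576(dθ^2 + sin^2(θ) dφ^2).
Using θ as the parameter, the arc-length functional becomes
    J[φ] = ∫ 24 sqrt(1 + sin^2(θ) (dφ/dθ)^2) dθ.
So L = 24 sqrt(1 + sin^2(θ) φ'^2). Compute
    ∂L/∂φ = 0  (L has no explicit φ dependence),
    ∂L/∂φ' = 24 sin^2(θ) φ' / sqrt(1 + sin^2(θ) φ'^2).
For the candidate φ(θ) = c (constant), φ' = 0, so ∂L/∂φ' evaluated along the candidate vanishes, and ∂L/∂φ is identically zero. Hence
    d/dθ(∂L/∂φ') − ∂L/∂φ = 0
is satisfied. Therefore meridians φ = const are extremals of arc length — they are geodesics on the sphere.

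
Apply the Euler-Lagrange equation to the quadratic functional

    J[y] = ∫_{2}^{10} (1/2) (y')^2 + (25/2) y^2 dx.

The Lagrangian is L = (1/2) (y')^2 + (25/2) y^2.
Compute ∂L/∂y = 25y, ∂L/∂y' = y'.
The Euler-Lagrange equation d/dx(∂L/∂y') − ∂L/∂y = 0 reduces to
    y'' − 25 y = 0.
Its general solution is
    y(x) = A e^(5x) + B e^(−5x),
with A, B fixed by the endpoint conditions.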